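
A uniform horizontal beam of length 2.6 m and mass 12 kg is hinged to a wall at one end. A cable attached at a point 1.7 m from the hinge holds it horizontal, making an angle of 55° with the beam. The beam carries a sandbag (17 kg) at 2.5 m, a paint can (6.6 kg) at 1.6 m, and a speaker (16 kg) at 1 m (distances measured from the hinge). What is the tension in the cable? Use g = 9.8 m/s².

Take moments about the hinge.
Beam weight: 12 × 9.8 = 117.6 N down at 1.3 m → arm 1.3 m, τ = 117.6 × 1.3 = 152.9 N·m clockwise.
Sandbag: 17 × 9.8 = 166.6 N down at 2.5 m → arm 2.5 m, τ = 166.6 × 2.5 = 416.5 N·m clockwise.
Paint can: 6.6 × 9.8 = 64.68 N down at 1.6 m → arm 1.6 m, τ = 64.68 × 1.6 = 103.5 N·m clockwise.
Speaker: 16 × 9.8 = 156.8 N down at 1 m → arm 1 m, τ = 156.8 × 1 = 156.8 N·m clockwise.
Total clockwise load moment = 829.7 N·m.
The cable tension T acts at 1.7 m; only its component perpendicular to the beam, T sinθ, produces torque. sin 55° = 0.8192.
For rotational equilibrium, T × 1.7 × 0.8192 = 829.7, so T = 829.7 / 1.393 = 596 N.

T ≈ 596 N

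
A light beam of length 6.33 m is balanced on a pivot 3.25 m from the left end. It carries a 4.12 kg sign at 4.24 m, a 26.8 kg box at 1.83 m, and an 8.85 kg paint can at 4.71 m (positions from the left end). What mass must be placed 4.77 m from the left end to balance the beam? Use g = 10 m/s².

m ≈ 13.9 kg

Take moments about the pivot (at 3.25 m from the left end).
Sign: 4.12 × 10 = 41.2 N down at 4.24 m → arm 0.99 m, τ = 41.2 × 0.99 = 40.79 N·m clockwise.
Box: 26.8 × 10 = 268 N down at 1.83 m → arm 1.42 m, τ = 268 × 1.42 = 380.6 N·m counterclockwise.
Paint can: 8.85 × 10 = 88.5 N down at 4.71 m → arm 1.46 m, τ = 88.5 × 1.46 = 129.2 N·m clockwise.
Net moment of known loads = 210.6 N·m counterclockwise.
An unknown mass m at 4.77 m has arm 1.52 m; its moment is m·g·1.52 clockwise.
Setting net torque to zero: m × 10 × 1.52 = 210.6 → m = 210.6 / (10 × 1.52) = 13.9 kg.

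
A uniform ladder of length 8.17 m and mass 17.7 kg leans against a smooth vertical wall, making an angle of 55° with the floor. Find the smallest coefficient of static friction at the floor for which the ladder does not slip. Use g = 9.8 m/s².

Take moments about the foot of the ladder.
Ladder weight 17.7×9.8 = 173.5 N acts at 4.085 m along the ladder; its horizontal arm is 4.085·cos55° = 2.343 m → τ = 406.5 N·m clockwise.
Wall normal N acts horizontally at the top; its moment arm is the height L sinθ = 8.17·sin55° = 6.692 m, counterclockwise.
For rotational equilibrium, N × 6.692 = 406.5, so N = 60.74 N.
ΣFx = 0 ⇒ f = N_wall = 60.74 N. ΣFy = 0 ⇒ N_floor = 173.5 N.
μ_min = f / N_floor = 60.74 / 173.5 = 0.35.

μ_min ≈ 0.35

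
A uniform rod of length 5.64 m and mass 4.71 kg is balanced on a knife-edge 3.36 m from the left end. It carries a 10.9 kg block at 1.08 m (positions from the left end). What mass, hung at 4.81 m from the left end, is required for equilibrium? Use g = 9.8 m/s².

m ≈ 18.9 kg

Choose the knife-edge (at 3.36 m from the left end) as the axis so the support reaction has zero arm there.
Beam weight: 4.71 × 9.8 = 46.16 N down at 2.82 m → arm 0.54 m, τ = 46.16 × 0.54 = 24.93 N·m counterclockwise.
Block: 10.9 × 9.8 = 106.8 N down at 1.08 m → arm 2.28 m, τ = 106.8 × 2.28 = 243.5 N·m counterclockwise.
Net moment of known loads = 268.4 N·m counterclockwise.
An unknown mass m at 4.81 m has arm 1.45 m; its moment is m·g·1.45 clockwise.
Στ = 0 ⇒ m × 9.8 × 1.45 = 268.4 ⇒ m = 268.4 / (9.8 × 1.45) = 18.9 kg.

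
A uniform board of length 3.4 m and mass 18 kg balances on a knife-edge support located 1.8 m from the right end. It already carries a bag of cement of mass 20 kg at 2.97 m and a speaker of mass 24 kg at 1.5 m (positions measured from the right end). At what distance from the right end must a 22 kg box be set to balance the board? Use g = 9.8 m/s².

About the knife-edge support (at 1.8 m from the right end):
Beam weight: 18 × 9.8 = 176.4 N down at 1.7 m → arm 0.1 m, τ = 176.4 × 0.1 = 17.64 N·m clockwise.
Bag of cement: 20 × 9.8 = 196 N down at 2.97 m → arm 1.17 m, τ = 196 × 1.17 = 229.3 N·m counterclockwise.
Speaker: 24 × 9.8 = 235.2 N down at 1.5 m → arm 0.3 m, τ = 235.2 × 0.3 = 70.56 N·m clockwise.
Net moment of existing loads = 141.1 N·m counterclockwise.
The box weighs 22 × 9.8 = 215.6 N and must supply an equal clockwise moment, so its lever arm about the knife-edge support is 141.1 / 215.6 = 0.654 m.
That puts it at 1.8 − 0.654 = 1.15 m from the right end.

x ≈ 1.15 m from the right end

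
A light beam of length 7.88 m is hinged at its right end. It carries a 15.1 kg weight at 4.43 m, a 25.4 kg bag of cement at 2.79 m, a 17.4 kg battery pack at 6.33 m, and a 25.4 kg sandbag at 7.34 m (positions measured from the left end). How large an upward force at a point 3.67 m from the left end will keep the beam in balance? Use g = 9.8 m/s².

Sum moments about the right end (the unknown pivot reaction has zero arm there).
Weight: 15.1 × 9.8 = 148 N down at 4.43 m → arm 3.45 m, τ = 148 × 3.45 = 510.6 N·m counterclockwise.
Bag of cement: 25.4 × 9.8 = 248.9 N down at 2.79 m → arm 5.09 m, τ = 248.9 × 5.09 = 1267 N·m counterclockwise.
Battery pack: 17.4 × 9.8 = 170.5 N down at 6.33 m → arm 1.55 m, τ = 170.5 × 1.55 = 264.3 N·m counterclockwise.
Sandbag: 25.4 × 9.8 = 248.9 N down at 7.34 m → arm 0.54 m, τ = 248.9 × 0.54 = 134.4 N·m counterclockwise.
Net moment of the loads = 2176 N·m counterclockwise.
The upward force F acts at a point 3.67 m from the left end, arm 4.21 m, giving F × 4.21 clockwise.
For rotational equilibrium, F × 4.21 = 2176, so F = 2176 / 4.21 = 517 N.

F ≈ 517 N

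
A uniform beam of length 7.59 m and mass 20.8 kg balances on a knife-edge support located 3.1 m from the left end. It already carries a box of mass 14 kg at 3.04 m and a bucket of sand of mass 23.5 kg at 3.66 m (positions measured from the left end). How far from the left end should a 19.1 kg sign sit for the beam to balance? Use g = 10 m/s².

x ≈ 1.7 m from the left end

Choose the knife-edge support (at 3.1 m from the left end) as the axis so the support reaction has zero arm there.
Beam weight: 20.8 × 10 = 208 N down at 3.795 m → arm 0.695 m, τ = 208 × 0.695 = 144.6 N·m clockwise.
Box: 14 × 10 = 140 N down at 3.04 m → arm 0.06 m, τ = 140 × 0.06 = 8.4 N·m counterclockwise.
Bucket of sand: 23.5 × 10 = 235 N down at 3.66 m → arm 0.56 m, τ = 235 × 0.56 = 131.6 N·m clockwise.
Net moment of existing loads = 267.8 N·m clockwise.
The sign weighs 19.1 × 10 = 191 N and must supply an equal counterclockwise moment, so its lever arm about the knife-edge support is 267.8 / 191 = 1.4 m.
That puts it at 3.1 − 1.4 = 1.7 m from the left end.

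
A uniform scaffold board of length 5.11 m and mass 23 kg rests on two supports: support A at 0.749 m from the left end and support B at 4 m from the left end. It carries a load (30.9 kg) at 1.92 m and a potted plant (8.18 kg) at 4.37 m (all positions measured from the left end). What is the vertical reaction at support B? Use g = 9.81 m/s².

R_B ≈ 324 N

Taking torques about support A:
Beam weight: 23 × 9.81 = 225.6 N down at 2.555 m → arm 1.806 m, τ = 225.6 × 1.806 = 407.4 N·m clockwise.
Load: 30.9 × 9.81 = 303.1 N down at 1.92 m → arm 1.171 m, τ = 303.1 × 1.171 = 354.9 N·m clockwise.
Potted plant: 8.18 × 9.81 = 80.25 N down at 4.37 m → arm 3.621 m, τ = 80.25 × 3.621 = 290.6 N·m clockwise.
Net load moment about support A = 1053 N·m clockwise.
Reaction R at support B is upward at 4 m, arm 3.251 m → moment R × 3.251 counterclockwise.
Balancing moments: R × 3.251 = 1053, giving R = 324 N.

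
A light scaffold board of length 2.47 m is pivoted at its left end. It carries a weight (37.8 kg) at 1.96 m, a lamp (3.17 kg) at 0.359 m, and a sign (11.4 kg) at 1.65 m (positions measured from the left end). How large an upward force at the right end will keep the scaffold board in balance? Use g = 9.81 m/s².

F ≈ 373 N

Choose the left end as the axis so the unknown pivot reaction has zero arm there.
Weight: 37.8 × 9.81 = 370.8 N down at 1.96 m → arm 1.96 m, τ = 370.8 × 1.96 = 726.8 N·m clockwise.
Lamp: 3.17 × 9.81 = 31.1 N down at 0.359 m → arm 0.359 m, τ = 31.1 × 0.359 = 11.16 N·m clockwise.
Sign: 11.4 × 9.81 = 111.8 N down at 1.65 m → arm 1.65 m, τ = 111.8 × 1.65 = 184.5 N·m clockwise.
Net moment of the loads = 922.5 N·m clockwise.
The upward force F acts at the right end, arm 2.47 m, giving F × 2.47 counterclockwise.
Στ = 0 ⇒ F × 2.47 = 922.5 ⇒ F = 922.5 / 2.47 = 373 N.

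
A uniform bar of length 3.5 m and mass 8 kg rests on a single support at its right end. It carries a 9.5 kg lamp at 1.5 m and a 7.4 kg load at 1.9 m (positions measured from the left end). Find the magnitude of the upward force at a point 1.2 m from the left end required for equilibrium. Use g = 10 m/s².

F ≈ 195 N

Take moments about the right end.
Beam weight: 8 × 10 = 80 N down at 1.75 m → arm 1.75 m, τ = 80 × 1.75 = 140 N·m counterclockwise.
Lamp: 9.5 × 10 = 95 N down at 1.5 m → arm 2 m, τ = 95 × 2 = 190 N·m counterclockwise.
Load: 7.4 × 10 = 74 N down at 1.9 m → arm 1.6 m, τ = 74 × 1.6 = 118.4 N·m counterclockwise.
Net moment of the loads = 448.4 N·m counterclockwise.
The upward force F acts at a point 1.2 m from the left end, arm 2.3 m, giving F × 2.3 clockwise.
Στ = 0 ⇒ F × 2.3 = 448.4 ⇒ F = 448.4 / 2.3 = 195 N.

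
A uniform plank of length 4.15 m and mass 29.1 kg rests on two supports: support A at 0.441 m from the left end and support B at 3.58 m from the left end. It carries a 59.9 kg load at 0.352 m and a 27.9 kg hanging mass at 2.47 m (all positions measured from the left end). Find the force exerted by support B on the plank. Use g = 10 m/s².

R_B ≈ 315 N

Taking torques about support A:
Beam weight: 29.1 × 10 = 291 N down at 2.075 m → arm 1.634 m, τ = 291 × 1.634 = 475.5 N·m clockwise.
Load: 59.9 × 10 = 599 N down at 0.352 m → arm 0.089 m, τ = 599 × 0.089 = 53.31 N·m counterclockwise.
Hanging mass: 27.9 × 10 = 279 N down at 2.47 m → arm 2.029 m, τ = 279 × 2.029 = 566.1 N·m clockwise.
Net load moment about support A = 988.3 N·m clockwise.
Reaction R at support B is upward at 3.58 m, arm 3.139 m → moment R × 3.139 counterclockwise.
Balancing moments: R × 3.139 = 988.3, giving R = 315 N.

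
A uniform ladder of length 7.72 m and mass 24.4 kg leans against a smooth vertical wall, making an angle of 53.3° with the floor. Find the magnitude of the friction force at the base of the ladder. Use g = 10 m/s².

f ≈ 90.9 N

Sum moments about the foot of the ladder (the floor normal and friction both act there and drop out).
Ladder weight 24.4×10 = 244 N acts at 3.86 m along the ladder; its horizontal arm is 3.86·cos53.3° = 2.307 m → τ = 562.9 N·m clockwise.
Wall normal N acts horizontally at the top; its moment arm is the height L sinθ = 7.72·sin53.3° = 6.19 m, counterclockwise.
Στ = 0 ⇒ N × 6.19 = 562.9 ⇒ N = 90.9 N.
ΣFx = 0: friction at the foot balances the wall's push, so f = N_wall = 90.9 N.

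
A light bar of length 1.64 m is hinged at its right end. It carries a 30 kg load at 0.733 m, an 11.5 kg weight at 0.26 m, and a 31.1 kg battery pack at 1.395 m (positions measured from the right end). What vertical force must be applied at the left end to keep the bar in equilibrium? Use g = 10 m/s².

About the right end:
Load: 30 × 10 = 300 N down at 0.733 m → arm 0.733 m, τ = 300 × 0.733 = 219.9 N·m counterclockwise.
Weight: 11.5 × 10 = 115 N down at 0.26 m → arm 0.26 m, τ = 115 × 0.26 = 29.9 N·m counterclockwise.
Battery pack: 31.1 × 10 = 311 N down at 1.395 m → arm 1.395 m, τ = 311 × 1.395 = 433.8 N·m counterclockwise.
Net moment of the loads = 683.6 N·m counterclockwise.
The upward force F acts at the left end, arm 1.64 m, giving F × 1.64 clockwise.
Setting net torque to zero: F × 1.64 = 683.6 → F = 683.6 / 1.64 = 417 N.

F ≈ 417 N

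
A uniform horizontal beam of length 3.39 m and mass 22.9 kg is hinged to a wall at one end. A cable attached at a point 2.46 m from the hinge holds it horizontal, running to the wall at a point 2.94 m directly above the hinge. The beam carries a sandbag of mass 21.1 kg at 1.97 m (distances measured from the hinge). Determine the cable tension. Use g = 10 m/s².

Choose the hinge as the axis so the unknown hinge reaction has zero arm there.
Beam weight: 22.9 × 10 = 229 N down at 1.695 m → arm 1.695 m, τ = 229 × 1.695 = 388.2 N·m clockwise.
Sandbag: 21.1 × 10 = 211 N down at 1.97 m → arm 1.97 m, τ = 211 × 1.97 = 415.7 N·m clockwise.
Total clockwise load moment = 803.9 N·m.
The cable tension T acts at 2.46 m; only its component perpendicular to the beam, T sinθ, produces torque. sinθ = h/√(h²+d²) = 2.94/√(2.94²+2.46²) = 0.7669.
Setting net torque to zero: T × 2.46 × 0.7669 = 803.9 → T = 803.9 / 1.887 = 426 N.

T ≈ 426 N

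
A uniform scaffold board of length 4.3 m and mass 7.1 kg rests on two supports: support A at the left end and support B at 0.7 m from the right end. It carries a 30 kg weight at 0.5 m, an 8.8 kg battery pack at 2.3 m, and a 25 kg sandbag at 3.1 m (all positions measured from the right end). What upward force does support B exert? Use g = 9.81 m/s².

Choose support A as the axis so its reaction then has zero moment arm.
Beam weight: 7.1 × 9.81 = 69.65 N down at 2.15 m → arm 2.15 m, τ = 69.65 × 2.15 = 149.7 N·m clockwise.
Weight: 30 × 9.81 = 294.3 N down at 0.5 m → arm 3.8 m, τ = 294.3 × 3.8 = 1118 N·m clockwise.
Battery pack: 8.8 × 9.81 = 86.33 N down at 2.3 m → arm 2 m, τ = 86.33 × 2 = 172.7 N·m clockwise.
Sandbag: 25 × 9.81 = 245.2 N down at 3.1 m → arm 1.2 m, τ = 245.2 × 1.2 = 294.2 N·m clockwise.
Net load moment about support A = 1735 N·m clockwise.
Reaction R at support B is upward at 0.7 m, arm 3.6 m → moment R × 3.6 counterclockwise.
Balancing moments: R × 3.6 = 1735, giving R = 482 N.

R_B ≈ 482 N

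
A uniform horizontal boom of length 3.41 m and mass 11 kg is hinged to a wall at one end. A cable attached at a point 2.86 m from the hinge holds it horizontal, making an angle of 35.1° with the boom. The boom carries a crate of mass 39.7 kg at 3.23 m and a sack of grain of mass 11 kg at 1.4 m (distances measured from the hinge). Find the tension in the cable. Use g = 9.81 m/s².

T ≈ 969 N

Sum moments about the hinge (the unknown hinge reaction has zero arm there).
Beam weight: 11 × 9.81 = 107.9 N down at 1.705 m → arm 1.705 m, τ = 107.9 × 1.705 = 184 N·m clockwise.
Crate: 39.7 × 9.81 = 389.5 N down at 3.23 m → arm 3.23 m, τ = 389.5 × 3.23 = 1258 N·m clockwise.
Sack of grain: 11 × 9.81 = 107.9 N down at 1.4 m → arm 1.4 m, τ = 107.9 × 1.4 = 151.1 N·m clockwise.
Total clockwise load moment = 1593 N·m.
The cable tension T acts at 2.86 m; only its component perpendicular to the boom, T sinθ, produces torque. sin 35.1° = 0.575.
Balancing moments: T × 2.86 × 0.575 = 1593, giving T = 1593 / 1.644 = 969 N.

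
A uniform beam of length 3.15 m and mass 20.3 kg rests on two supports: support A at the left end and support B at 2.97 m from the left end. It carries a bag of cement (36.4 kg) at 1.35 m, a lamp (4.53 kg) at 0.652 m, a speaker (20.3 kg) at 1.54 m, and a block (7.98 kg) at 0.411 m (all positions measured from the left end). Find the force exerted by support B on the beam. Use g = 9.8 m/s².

Sum moments about support A (its reaction then has zero moment arm).
Beam weight: 20.3 × 9.8 = 198.9 N down at 1.575 m → arm 1.575 m, τ = 198.9 × 1.575 = 313.3 N·m clockwise.
Bag of cement: 36.4 × 9.8 = 356.7 N down at 1.35 m → arm 1.35 m, τ = 356.7 × 1.35 = 481.5 N·m clockwise.
Lamp: 4.53 × 9.8 = 44.39 N down at 0.652 m → arm 0.652 m, τ = 44.39 × 0.652 = 28.94 N·m clockwise.
Speaker: 20.3 × 9.8 = 198.9 N down at 1.54 m → arm 1.54 m, τ = 198.9 × 1.54 = 306.3 N·m clockwise.
Block: 7.98 × 9.8 = 78.2 N down at 0.411 m → arm 0.411 m, τ = 78.2 × 0.411 = 32.14 N·m clockwise.
Net load moment about support A = 1162 N·m clockwise.
Reaction R at support B is upward at 2.97 m, arm 2.97 m → moment R × 2.97 counterclockwise.
For rotational equilibrium, R × 2.97 = 1162, so R = 391 N.

R_B ≈ 391 N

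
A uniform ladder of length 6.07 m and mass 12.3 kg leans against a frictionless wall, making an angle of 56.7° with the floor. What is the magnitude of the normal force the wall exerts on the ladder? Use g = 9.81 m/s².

N_wall ≈ 39.6 N

About the foot of the ladder:
Ladder weight 12.3×9.81 = 120.7 N acts at 3.035 m along the ladder; its horizontal arm is 3.035·cos56.7° = 1.666 m → τ = 201.1 N·m clockwise.
Wall normal N acts horizontally at the top; its moment arm is the height L sinθ = 6.07·sin56.7° = 5.073 m, counterclockwise.
Στ = 0 ⇒ N × 5.073 = 201.1 ⇒ N = 39.6 N.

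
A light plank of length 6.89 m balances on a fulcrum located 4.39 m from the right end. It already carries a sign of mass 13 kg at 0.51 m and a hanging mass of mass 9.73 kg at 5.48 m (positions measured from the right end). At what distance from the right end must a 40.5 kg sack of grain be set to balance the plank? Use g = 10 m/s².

About the fulcrum (at 4.39 m from the right end):
Sign: 13 × 10 = 130 N down at 0.51 m → arm 3.88 m, τ = 130 × 3.88 = 504.4 N·m clockwise.
Hanging mass: 9.73 × 10 = 97.3 N down at 5.48 m → arm 1.09 m, τ = 97.3 × 1.09 = 106.1 N·m counterclockwise.
Net moment of existing loads = 398.3 N·m clockwise.
The sack of grain weighs 40.5 × 10 = 405 N and must supply an equal counterclockwise moment, so its lever arm about the fulcrum is 398.3 / 405 = 0.983 m.
That puts it at 4.39 + 0.983 = 5.37 m from the right end.

x ≈ 5.37 m from the right end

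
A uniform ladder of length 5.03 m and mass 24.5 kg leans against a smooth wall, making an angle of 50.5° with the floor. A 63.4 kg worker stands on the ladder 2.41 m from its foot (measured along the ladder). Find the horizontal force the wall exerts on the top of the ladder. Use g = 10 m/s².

N_wall ≈ 351 N

Sum moments about the foot of the ladder (the floor normal and friction both act there and drop out).
Ladder weight 24.5×10 = 245 N acts at 2.515 m along the ladder; its horizontal arm is 2.515·cos50.5° = 1.6 m → τ = 392 N·m clockwise.
Worker: 63.4×10 = 634 N at 2.41 m → arm 1.533 m → τ = 971.9 N·m clockwise.
Wall normal N acts horizontally at the top; its moment arm is the height L sinθ = 5.03·sin50.5° = 3.881 m, counterclockwise.
For rotational equilibrium, N × 3.881 = 1364, so N = 351 N.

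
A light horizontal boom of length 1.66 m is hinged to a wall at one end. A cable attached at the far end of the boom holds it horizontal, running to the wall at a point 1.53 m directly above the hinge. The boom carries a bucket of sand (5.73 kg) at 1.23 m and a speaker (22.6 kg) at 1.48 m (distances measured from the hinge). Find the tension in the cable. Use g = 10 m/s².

T ≈ 360 N

About the hinge:
Bucket of sand: 5.73 × 10 = 57.3 N down at 1.23 m → arm 1.23 m, τ = 57.3 × 1.23 = 70.48 N·m clockwise.
Speaker: 22.6 × 10 = 226 N down at 1.48 m → arm 1.48 m, τ = 226 × 1.48 = 334.5 N·m clockwise.
Total clockwise load moment = 405 N·m.
The cable tension T acts at 1.66 m; only its component perpendicular to the boom, T sinθ, produces torque. sinθ = h/√(h²+d²) = 1.53/√(1.53²+1.66²) = 0.6777.
Setting net torque to zero: T × 1.66 × 0.6777 = 405 → T = 405 / 1.125 = 360 N.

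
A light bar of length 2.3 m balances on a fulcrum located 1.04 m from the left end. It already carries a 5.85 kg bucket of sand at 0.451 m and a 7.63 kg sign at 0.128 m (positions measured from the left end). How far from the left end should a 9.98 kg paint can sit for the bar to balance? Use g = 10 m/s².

Taking torques about the fulcrum (at 1.04 m from the left end):
Bucket of sand: 5.85 × 10 = 58.5 N down at 0.451 m → arm 0.589 m, τ = 58.5 × 0.589 = 34.46 N·m counterclockwise.
Sign: 7.63 × 10 = 76.3 N down at 0.128 m → arm 0.912 m, τ = 76.3 × 0.912 = 69.59 N·m counterclockwise.
Net moment of existing loads = 104.1 N·m counterclockwise.
The paint can weighs 9.98 × 10 = 99.8 N and must supply an equal clockwise moment, so its lever arm about the fulcrum is 104.1 / 99.8 = 1.04 m.
That puts it at 1.04 + 1.04 = 2.08 m from the left end.

x ≈ 2.08 m from the left end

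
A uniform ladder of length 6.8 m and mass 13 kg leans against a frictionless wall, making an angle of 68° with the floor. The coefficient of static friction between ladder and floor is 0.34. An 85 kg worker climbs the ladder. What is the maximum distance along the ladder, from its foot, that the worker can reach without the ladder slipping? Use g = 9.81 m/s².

d ≈ 6.08 m

Choose the foot of the ladder as the axis so the floor normal and friction both act there and drop out.
Ladder weight 13×9.81 = 127.5 N acts at 3.4 m along the ladder; its horizontal arm is 3.4·cos68° = 1.274 m → τ = 162.4 N·m clockwise.
Worker weight 85×9.81 = 833.9 N at distance d → arm d·cos68° → τ = 833.9·d·0.3746 clockwise.
Wall normal N at the top has arm L sinθ = 6.305 m counterclockwise, so Στ = 0 gives N·6.305 = 162.4 + 312.4·d.
ΣFy = 0 ⇒ N_floor = 961.4 N, so the maximum friction is μ_s·N_floor = 0.34×961.4 = 326.9 N. ΣFx = 0 ⇒ N_wall = f, so at the slipping point N = 326.9 N.
Substituting: 326.9×6.305 = 162.4 + 312.4·d ⇒ d = (2061 − 162.4) / 312.4 = 6.08 m.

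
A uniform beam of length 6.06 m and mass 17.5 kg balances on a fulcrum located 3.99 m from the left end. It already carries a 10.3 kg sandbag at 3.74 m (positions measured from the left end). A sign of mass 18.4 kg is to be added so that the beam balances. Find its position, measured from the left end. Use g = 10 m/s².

x ≈ 5.04 m from the left end

Choose the fulcrum (at 3.99 m from the left end) as the axis so the support reaction has zero arm there.
Beam weight: 17.5 × 10 = 175 N down at 3.03 m → arm 0.96 m, τ = 175 × 0.96 = 168 N·m counterclockwise.
Sandbag: 10.3 × 10 = 103 N down at 3.74 m → arm 0.25 m, τ = 103 × 0.25 = 25.75 N·m counterclockwise.
Net moment of existing loads = 193.8 N·m counterclockwise.
The sign weighs 18.4 × 10 = 184 N and must supply an equal clockwise moment, so its lever arm about the fulcrum is 193.8 / 184 = 1.05 m.
That puts it at 3.99 + 1.05 = 5.04 m from the left end.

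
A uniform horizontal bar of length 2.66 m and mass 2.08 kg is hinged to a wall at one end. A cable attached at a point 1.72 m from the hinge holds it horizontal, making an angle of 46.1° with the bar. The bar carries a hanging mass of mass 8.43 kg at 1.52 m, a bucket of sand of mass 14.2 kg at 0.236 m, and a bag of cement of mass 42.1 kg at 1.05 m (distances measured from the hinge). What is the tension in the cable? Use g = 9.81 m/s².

Take moments about the hinge.
Beam weight: 2.08 × 9.81 = 20.4 N down at 1.33 m → arm 1.33 m, τ = 20.4 × 1.33 = 27.13 N·m clockwise.
Hanging mass: 8.43 × 9.81 = 82.7 N down at 1.52 m → arm 1.52 m, τ = 82.7 × 1.52 = 125.7 N·m clockwise.
Bucket of sand: 14.2 × 9.81 = 139.3 N down at 0.236 m → arm 0.236 m, τ = 139.3 × 0.236 = 32.87 N·m clockwise.
Bag of cement: 42.1 × 9.81 = 413 N down at 1.05 m → arm 1.05 m, τ = 413 × 1.05 = 433.7 N·m clockwise.
Total clockwise load moment = 619.4 N·m.
The cable tension T acts at 1.72 m; only its component perpendicular to the bar, T sinθ, produces torque. sin 46.1° = 0.7206.
Balancing moments: T × 1.72 × 0.7206 = 619.4, giving T = 619.4 / 1.239 = 500 N.

T ≈ 500 N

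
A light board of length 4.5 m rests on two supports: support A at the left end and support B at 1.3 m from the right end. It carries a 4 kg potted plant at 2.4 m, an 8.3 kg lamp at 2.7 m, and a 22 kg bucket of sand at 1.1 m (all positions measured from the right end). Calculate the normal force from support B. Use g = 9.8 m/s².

R_B ≈ 301 N

Take moments about support A.
Potted plant: 4 × 9.8 = 39.2 N down at 2.4 m → arm 2.1 m, τ = 39.2 × 2.1 = 82.32 N·m clockwise.
Lamp: 8.3 × 9.8 = 81.34 N down at 2.7 m → arm 1.8 m, τ = 81.34 × 1.8 = 146.4 N·m clockwise.
Bucket of sand: 22 × 9.8 = 215.6 N down at 1.1 m → arm 3.4 m, τ = 215.6 × 3.4 = 733 N·m clockwise.
Net load moment about support A = 961.7 N·m clockwise.
Reaction R at support B is upward at 1.3 m, arm 3.2 m → moment R × 3.2 counterclockwise.
For rotational equilibrium, R × 3.2 = 961.7, so R = 301 N.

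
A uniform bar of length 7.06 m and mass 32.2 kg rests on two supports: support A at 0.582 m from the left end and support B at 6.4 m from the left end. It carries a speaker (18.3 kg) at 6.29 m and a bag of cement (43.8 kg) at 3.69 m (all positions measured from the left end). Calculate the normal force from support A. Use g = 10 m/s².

Sum moments about support B (its reaction then has zero moment arm).
Beam weight: 32.2 × 10 = 322 N down at 3.53 m → arm 2.87 m, τ = 322 × 2.87 = 924.1 N·m counterclockwise.
Speaker: 18.3 × 10 = 183 N down at 6.29 m → arm 0.11 m, τ = 183 × 0.11 = 20.13 N·m counterclockwise.
Bag of cement: 43.8 × 10 = 438 N down at 3.69 m → arm 2.71 m, τ = 438 × 2.71 = 1187 N·m counterclockwise.
Net load moment about support B = 2131 N·m counterclockwise.
Reaction R at support A is upward at 0.582 m, arm 5.818 m → moment R × 5.818 clockwise.
Στ = 0 ⇒ R × 5.818 = 2131 ⇒ R = 366 N.

R_A ≈ 366 N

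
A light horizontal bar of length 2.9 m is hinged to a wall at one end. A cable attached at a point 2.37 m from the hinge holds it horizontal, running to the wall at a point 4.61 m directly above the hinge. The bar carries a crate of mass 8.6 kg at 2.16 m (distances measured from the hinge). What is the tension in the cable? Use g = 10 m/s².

Take moments about the hinge.
Crate: 8.6 × 10 = 86 N down at 2.16 m → arm 2.16 m, τ = 86 × 2.16 = 185.8 N·m clockwise.
Total clockwise load moment = 185.8 N·m.
The cable tension T acts at 2.37 m; only its component perpendicular to the bar, T sinθ, produces torque. sinθ = h/√(h²+d²) = 4.61/√(4.61²+2.37²) = 0.8894.
For rotational equilibrium, T × 2.37 × 0.8894 = 185.8, so T = 185.8 / 2.108 = 88.1 N.

T ≈ 88.1 N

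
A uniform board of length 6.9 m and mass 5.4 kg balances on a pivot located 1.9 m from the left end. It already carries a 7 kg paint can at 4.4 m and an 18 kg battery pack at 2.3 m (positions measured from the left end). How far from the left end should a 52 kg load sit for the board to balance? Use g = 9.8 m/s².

x ≈ 1.26 m from the left end

Choose the pivot (at 1.9 m from the left end) as the axis so the support reaction has zero arm there.
Beam weight: 5.4 × 9.8 = 52.92 N down at 3.45 m → arm 1.55 m, τ = 52.92 × 1.55 = 82.03 N·m clockwise.
Paint can: 7 × 9.8 = 68.6 N down at 4.4 m → arm 2.5 m, τ = 68.6 × 2.5 = 171.5 N·m clockwise.
Battery pack: 18 × 9.8 = 176.4 N down at 2.3 m → arm 0.4 m, τ = 176.4 × 0.4 = 70.56 N·m clockwise.
Net moment of existing loads = 324.1 N·m clockwise.
The load weighs 52 × 9.8 = 509.6 N and must supply an equal counterclockwise moment, so its lever arm about the pivot is 324.1 / 509.6 = 0.636 m.
That puts it at 1.9 − 0.636 = 1.26 m from the left end.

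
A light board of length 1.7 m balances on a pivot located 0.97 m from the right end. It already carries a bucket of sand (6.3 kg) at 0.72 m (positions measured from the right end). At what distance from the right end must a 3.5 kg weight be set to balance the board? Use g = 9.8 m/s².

x ≈ 1.42 m from the right end

Sum moments about the pivot (at 0.97 m from the right end) (the support reaction has zero arm there).
Bucket of sand: 6.3 × 9.8 = 61.74 N down at 0.72 m → arm 0.25 m, τ = 61.74 × 0.25 = 15.44 N·m clockwise.
Net moment of existing loads = 15.44 N·m clockwise.
The weight weighs 3.5 × 9.8 = 34.3 N and must supply an equal counterclockwise moment, so its lever arm about the pivot is 15.44 / 34.3 = 0.45 m.
That puts it at 0.97 + 0.45 = 1.42 m from the right end.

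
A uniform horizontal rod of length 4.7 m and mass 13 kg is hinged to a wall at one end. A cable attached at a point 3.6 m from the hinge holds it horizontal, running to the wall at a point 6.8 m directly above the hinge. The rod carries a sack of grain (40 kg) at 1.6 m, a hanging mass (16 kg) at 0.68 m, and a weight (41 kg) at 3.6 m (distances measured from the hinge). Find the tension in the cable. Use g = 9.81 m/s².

Take moments about the hinge.
Beam weight: 13 × 9.81 = 127.5 N down at 2.35 m → arm 2.35 m, τ = 127.5 × 2.35 = 299.6 N·m clockwise.
Sack of grain: 40 × 9.81 = 392.4 N down at 1.6 m → arm 1.6 m, τ = 392.4 × 1.6 = 627.8 N·m clockwise.
Hanging mass: 16 × 9.81 = 157 N down at 0.68 m → arm 0.68 m, τ = 157 × 0.68 = 106.8 N·m clockwise.
Weight: 41 × 9.81 = 402.2 N down at 3.6 m → arm 3.6 m, τ = 402.2 × 3.6 = 1448 N·m clockwise.
Total clockwise load moment = 2482 N·m.
The cable tension T acts at 3.6 m; only its component perpendicular to the rod, T sinθ, produces torque. sinθ = h/√(h²+d²) = 6.8/√(6.8²+3.6²) = 0.8838.
Στ = 0 ⇒ T × 3.6 × 0.8838 = 2482 ⇒ T = 2482 / 3.182 = 780 N.

T ≈ 780 N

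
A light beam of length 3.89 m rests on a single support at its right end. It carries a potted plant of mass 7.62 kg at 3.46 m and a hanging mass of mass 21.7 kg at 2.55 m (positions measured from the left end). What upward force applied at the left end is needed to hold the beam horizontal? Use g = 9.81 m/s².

F ≈ 81.6 N

About the right end:
Potted plant: 7.62 × 9.81 = 74.75 N down at 3.46 m → arm 0.43 m, τ = 74.75 × 0.43 = 32.14 N·m counterclockwise.
Hanging mass: 21.7 × 9.81 = 212.9 N down at 2.55 m → arm 1.34 m, τ = 212.9 × 1.34 = 285.3 N·m counterclockwise.
Net moment of the loads = 317.4 N·m counterclockwise.
The upward force F acts at the left end, arm 3.89 m, giving F × 3.89 clockwise.
Balancing moments: F × 3.89 = 317.4, giving F = 317.4 / 3.89 = 81.6 N.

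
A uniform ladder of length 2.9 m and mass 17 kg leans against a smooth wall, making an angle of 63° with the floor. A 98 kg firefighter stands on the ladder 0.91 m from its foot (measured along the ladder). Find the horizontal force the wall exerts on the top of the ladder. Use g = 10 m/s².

About the foot of the ladder:
Ladder weight 17×10 = 170 N acts at 1.45 m along the ladder; its horizontal arm is 1.45·cos63° = 0.6583 m → τ = 111.9 N·m clockwise.
Firefighter: 98×10 = 980 N at 0.91 m → arm 0.4131 m → τ = 404.8 N·m clockwise.
Wall normal N acts horizontally at the top; its moment arm is the height L sinθ = 2.9·sin63° = 2.584 m, counterclockwise.
Balancing moments: N × 2.584 = 516.7, giving N = 200 N.

N_wall ≈ 200 N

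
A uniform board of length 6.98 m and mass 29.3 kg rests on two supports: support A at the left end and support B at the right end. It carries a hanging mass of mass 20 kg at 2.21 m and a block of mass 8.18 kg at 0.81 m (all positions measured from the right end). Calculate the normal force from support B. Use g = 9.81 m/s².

R_B ≈ 349 N

Sum moments about support A (its reaction then has zero moment arm).
Beam weight: 29.3 × 9.81 = 287.4 N down at 3.49 m → arm 3.49 m, τ = 287.4 × 3.49 = 1003 N·m clockwise.
Hanging mass: 20 × 9.81 = 196.2 N down at 2.21 m → arm 4.77 m, τ = 196.2 × 4.77 = 935.9 N·m clockwise.
Block: 8.18 × 9.81 = 80.25 N down at 0.81 m → arm 6.17 m, τ = 80.25 × 6.17 = 495.1 N·m clockwise.
Net load moment about support A = 2434 N·m clockwise.
Reaction R at support B is upward at 0 m, arm 6.98 m → moment R × 6.98 counterclockwise.
Setting net torque to zero: R × 6.98 = 2434 → R = 349 N.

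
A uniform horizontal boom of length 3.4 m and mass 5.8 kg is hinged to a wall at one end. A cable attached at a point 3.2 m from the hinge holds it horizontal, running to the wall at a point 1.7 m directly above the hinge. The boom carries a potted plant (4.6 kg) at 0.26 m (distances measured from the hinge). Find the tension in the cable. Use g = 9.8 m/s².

T ≈ 72.2 N

Take moments about the hinge.
Beam weight: 5.8 × 9.8 = 56.84 N down at 1.7 m → arm 1.7 m, τ = 56.84 × 1.7 = 96.63 N·m clockwise.
Potted plant: 4.6 × 9.8 = 45.08 N down at 0.26 m → arm 0.26 m, τ = 45.08 × 0.26 = 11.72 N·m clockwise.
Total clockwise load moment = 108.3 N·m.
The cable tension T acts at 3.2 m; only its component perpendicular to the boom, T sinθ, produces torque. sinθ = h/√(h²+d²) = 1.7/√(1.7²+3.2²) = 0.4692.
Setting net torque to zero: T × 3.2 × 0.4692 = 108.3 → T = 108.3 / 1.501 = 72.2 N.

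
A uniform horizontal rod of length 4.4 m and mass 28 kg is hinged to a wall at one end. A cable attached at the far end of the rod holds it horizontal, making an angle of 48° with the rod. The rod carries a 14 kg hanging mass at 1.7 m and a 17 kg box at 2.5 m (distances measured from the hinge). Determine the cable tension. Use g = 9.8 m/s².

Choose the hinge as the axis so the unknown hinge reaction has zero arm there.
Beam weight: 28 × 9.8 = 274.4 N down at 2.2 m → arm 2.2 m, τ = 274.4 × 2.2 = 603.7 N·m clockwise.
Hanging mass: 14 × 9.8 = 137.2 N down at 1.7 m → arm 1.7 m, τ = 137.2 × 1.7 = 233.2 N·m clockwise.
Box: 17 × 9.8 = 166.6 N down at 2.5 m → arm 2.5 m, τ = 166.6 × 2.5 = 416.5 N·m clockwise.
Total clockwise load moment = 1253 N·m.
The cable tension T acts at 4.4 m; only its component perpendicular to the rod, T sinθ, produces torque. sin 48° = 0.7431.
Στ = 0 ⇒ T × 4.4 × 0.7431 = 1253 ⇒ T = 1253 / 3.27 = 383 N.

T ≈ 383 N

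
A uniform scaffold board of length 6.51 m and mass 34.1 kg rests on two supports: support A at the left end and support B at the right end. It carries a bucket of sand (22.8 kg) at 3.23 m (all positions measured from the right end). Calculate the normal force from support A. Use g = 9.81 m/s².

R_A ≈ 278 N

Take moments about support B.
Beam weight: 34.1 × 9.81 = 334.5 N down at 3.255 m → arm 3.255 m, τ = 334.5 × 3.255 = 1089 N·m counterclockwise.
Bucket of sand: 22.8 × 9.81 = 223.7 N down at 3.23 m → arm 3.23 m, τ = 223.7 × 3.23 = 722.6 N·m counterclockwise.
Net load moment about support B = 1812 N·m counterclockwise.
Reaction R at support A is upward at 6.51 m, arm 6.51 m → moment R × 6.51 clockwise.
Setting net torque to zero: R × 6.51 = 1812 → R = 278 N.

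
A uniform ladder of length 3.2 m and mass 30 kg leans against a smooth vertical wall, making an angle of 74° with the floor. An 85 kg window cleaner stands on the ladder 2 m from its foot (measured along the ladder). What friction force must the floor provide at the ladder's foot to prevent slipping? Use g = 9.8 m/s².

f ≈ 191 N

Choose the foot of the ladder as the axis so the floor normal and friction both act there and drop out.
Ladder weight 30×9.8 = 294 N acts at 1.6 m along the ladder; its horizontal arm is 1.6·cos74° = 0.441 m → τ = 129.7 N·m clockwise.
Window cleaner: 85×9.8 = 833 N at 2 m → arm 0.5513 m → τ = 459.2 N·m clockwise.
Wall normal N acts horizontally at the top; its moment arm is the height L sinθ = 3.2·sin74° = 3.076 m, counterclockwise.
For rotational equilibrium, N × 3.076 = 588.9, so N = 191 N.
ΣFx = 0: friction at the foot balances the wall's push, so f = N_wall = 191 N.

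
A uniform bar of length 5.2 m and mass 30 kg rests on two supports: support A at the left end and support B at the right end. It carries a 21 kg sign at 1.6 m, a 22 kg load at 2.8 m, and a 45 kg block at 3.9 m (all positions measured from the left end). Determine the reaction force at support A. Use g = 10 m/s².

R_A ≈ 509 N

Choose support B as the axis so its reaction then has zero moment arm.
Beam weight: 30 × 10 = 300 N down at 2.6 m → arm 2.6 m, τ = 300 × 2.6 = 780 N·m counterclockwise.
Sign: 21 × 10 = 210 N down at 1.6 m → arm 3.6 m, τ = 210 × 3.6 = 756 N·m counterclockwise.
Load: 22 × 10 = 220 N down at 2.8 m → arm 2.4 m, τ = 220 × 2.4 = 528 N·m counterclockwise.
Block: 45 × 10 = 450 N down at 3.9 m → arm 1.3 m, τ = 450 × 1.3 = 585 N·m counterclockwise.
Net load moment about support B = 2649 N·m counterclockwise.
Reaction R at support A is upward at 0 m, arm 5.2 m → moment R × 5.2 clockwise.
Setting net torque to zero: R × 5.2 = 2649 → R = 509 N.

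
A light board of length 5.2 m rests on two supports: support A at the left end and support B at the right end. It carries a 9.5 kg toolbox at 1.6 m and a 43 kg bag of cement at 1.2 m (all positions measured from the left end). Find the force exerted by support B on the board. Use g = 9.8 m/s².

R_B ≈ 126 N

Take moments about support A.
Toolbox: 9.5 × 9.8 = 93.1 N down at 1.6 m → arm 1.6 m, τ = 93.1 × 1.6 = 149 N·m clockwise.
Bag of cement: 43 × 9.8 = 421.4 N down at 1.2 m → arm 1.2 m, τ = 421.4 × 1.2 = 505.7 N·m clockwise.
Net load moment about support A = 654.7 N·m clockwise.
Reaction R at support B is upward at 5.2 m, arm 5.2 m → moment R × 5.2 counterclockwise.
Balancing moments: R × 5.2 = 654.7, giving R = 126 N.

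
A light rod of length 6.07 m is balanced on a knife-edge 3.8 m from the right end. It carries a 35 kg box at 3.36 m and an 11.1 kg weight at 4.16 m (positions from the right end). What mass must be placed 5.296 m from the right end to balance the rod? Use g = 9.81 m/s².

m ≈ 7.62 kg

Taking torques about the knife-edge (at 3.8 m from the right end):
Box: 35 × 9.81 = 343.4 N down at 3.36 m → arm 0.44 m, τ = 343.4 × 0.44 = 151.1 N·m clockwise.
Weight: 11.1 × 9.81 = 108.9 N down at 4.16 m → arm 0.36 m, τ = 108.9 × 0.36 = 39.2 N·m counterclockwise.
Net moment of known loads = 111.9 N·m clockwise.
An unknown mass m at 5.296 m has arm 1.496 m; its moment is m·g·1.496 counterclockwise.
Balancing moments: m × 9.81 × 1.496 = 111.9, giving m = 111.9 / (9.81 × 1.496) = 7.62 kg.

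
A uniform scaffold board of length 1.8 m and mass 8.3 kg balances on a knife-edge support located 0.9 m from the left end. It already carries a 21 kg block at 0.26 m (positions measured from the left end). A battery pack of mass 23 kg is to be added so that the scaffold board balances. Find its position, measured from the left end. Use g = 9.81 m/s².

Taking torques about the knife-edge support (at 0.9 m from the left end):
Beam weight: acts at the knife-edge support, moment arm 0 → no torque.
Block: 21 × 9.81 = 206 N down at 0.26 m → arm 0.64 m, τ = 206 × 0.64 = 131.8 N·m counterclockwise.
Net moment of existing loads = 131.8 N·m counterclockwise.
The battery pack weighs 23 × 9.81 = 225.6 N and must supply an equal clockwise moment, so its lever arm about the knife-edge support is 131.8 / 225.6 = 0.584 m.
That puts it at 0.9 + 0.584 = 1.48 m from the left end.

x ≈ 1.48 m from the left end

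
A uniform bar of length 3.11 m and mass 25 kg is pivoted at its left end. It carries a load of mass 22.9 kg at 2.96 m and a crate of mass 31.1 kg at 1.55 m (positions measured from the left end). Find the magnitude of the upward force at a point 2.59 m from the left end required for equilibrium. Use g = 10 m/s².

F ≈ 598 N

Take moments about the left end.
Beam weight: 25 × 10 = 250 N down at 1.555 m → arm 1.555 m, τ = 250 × 1.555 = 388.8 N·m clockwise.
Load: 22.9 × 10 = 229 N down at 2.96 m → arm 2.96 m, τ = 229 × 2.96 = 677.8 N·m clockwise.
Crate: 31.1 × 10 = 311 N down at 1.55 m → arm 1.55 m, τ = 311 × 1.55 = 482.1 N·m clockwise.
Net moment of the loads = 1549 N·m clockwise.
The upward force F acts at a point 2.59 m from the left end, arm 2.59 m, giving F × 2.59 counterclockwise.
Στ = 0 ⇒ F × 2.59 = 1549 ⇒ F = 1549 / 2.59 = 598 N.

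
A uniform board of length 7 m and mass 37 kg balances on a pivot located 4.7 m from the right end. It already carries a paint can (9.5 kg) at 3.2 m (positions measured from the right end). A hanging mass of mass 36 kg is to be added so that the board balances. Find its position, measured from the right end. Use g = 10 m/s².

x ≈ 6.33 m from the right end

Taking torques about the pivot (at 4.7 m from the right end):
Beam weight: 37 × 10 = 370 N down at 3.5 m → arm 1.2 m, τ = 370 × 1.2 = 444 N·m clockwise.
Paint can: 9.5 × 10 = 95 N down at 3.2 m → arm 1.5 m, τ = 95 × 1.5 = 142.5 N·m clockwise.
Net moment of existing loads = 586.5 N·m clockwise.
The hanging mass weighs 36 × 10 = 360 N and must supply an equal counterclockwise moment, so its lever arm about the pivot is 586.5 / 360 = 1.63 m.
That puts it at 4.7 + 1.63 = 6.33 m from the right end.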